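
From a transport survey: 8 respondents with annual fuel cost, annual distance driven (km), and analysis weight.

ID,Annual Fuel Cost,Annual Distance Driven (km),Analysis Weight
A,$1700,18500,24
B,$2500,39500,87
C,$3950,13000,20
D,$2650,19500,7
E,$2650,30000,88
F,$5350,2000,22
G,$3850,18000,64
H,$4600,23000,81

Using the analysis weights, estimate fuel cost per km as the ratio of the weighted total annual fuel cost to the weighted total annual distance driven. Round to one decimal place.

0.1

Σ wᵢ·y = 1700×24 + 2500×87 + 3950×20 + 2650×7 + 2650×88 + 5350×22 + 3850×64 + 4600×81
  = 40800 + 217500 + 79000 + 18550 + 233200 + 117700 + 246400 + 372600 = 1325750
Σ wᵢ·x = 9976000
Ratio = 1325750 / 9976000 = 0.13289395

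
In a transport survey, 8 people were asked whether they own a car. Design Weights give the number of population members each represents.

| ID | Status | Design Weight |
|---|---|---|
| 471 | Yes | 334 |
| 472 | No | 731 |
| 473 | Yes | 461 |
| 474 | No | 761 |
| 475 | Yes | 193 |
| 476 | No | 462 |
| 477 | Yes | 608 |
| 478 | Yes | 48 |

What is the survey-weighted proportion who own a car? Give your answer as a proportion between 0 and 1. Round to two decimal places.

Sum of weights for 'Yes' = 334 + 461 + 193 + 608 + 48 = 1644
Total weight = 334 + 731 + 461 + 761 + 193 + 462 + 608 + 48 = 3598
Weighted proportion = 1644 / 3598 = 0.45692051

0.46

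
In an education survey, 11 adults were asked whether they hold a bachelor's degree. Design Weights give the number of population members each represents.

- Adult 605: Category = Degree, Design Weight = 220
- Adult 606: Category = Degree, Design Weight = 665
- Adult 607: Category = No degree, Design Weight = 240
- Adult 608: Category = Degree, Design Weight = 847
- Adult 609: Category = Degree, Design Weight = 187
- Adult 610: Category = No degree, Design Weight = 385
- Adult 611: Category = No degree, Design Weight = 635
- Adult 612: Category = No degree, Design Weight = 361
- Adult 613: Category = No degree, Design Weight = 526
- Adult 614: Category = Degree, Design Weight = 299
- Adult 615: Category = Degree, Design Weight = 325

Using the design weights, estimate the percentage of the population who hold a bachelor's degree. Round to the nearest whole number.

54

Sum of weights for 'Degree' = 220 + 665 + 847 + 187 + 299 + 325 = 2543
Total weight = 220 + 665 + 240 + 847 + 187 + 385 + 635 + 361 + 526 + 299 + 325 = 4690
Weighted proportion = 2543 / 4690 = 0.54221748 → 54.221748%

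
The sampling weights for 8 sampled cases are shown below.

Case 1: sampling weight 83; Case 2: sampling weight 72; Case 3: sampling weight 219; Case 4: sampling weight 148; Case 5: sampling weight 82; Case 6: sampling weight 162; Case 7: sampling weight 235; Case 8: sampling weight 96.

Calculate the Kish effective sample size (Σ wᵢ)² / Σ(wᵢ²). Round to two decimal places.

6.71

Σ wᵢ = 83 + 72 + 219 + 148 + 82 + 162 + 235 + 96 = 1097
Σ wᵢ² = 6889 + 5184 + 47961 + 21904 + 6724 + 26244 + 55225 + 9216 = 179347
n_eff = 1097² / 179347 = 1203409 / 179347 = 6.7099478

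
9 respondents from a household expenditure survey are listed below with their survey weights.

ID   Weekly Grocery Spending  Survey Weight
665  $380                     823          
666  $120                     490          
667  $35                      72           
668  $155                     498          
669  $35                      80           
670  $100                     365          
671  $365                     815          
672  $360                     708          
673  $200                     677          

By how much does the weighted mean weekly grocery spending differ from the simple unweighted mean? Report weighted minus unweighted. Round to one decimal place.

Unweighted sum = 380 + 120 + 35 + 155 + 35 + 100 + 365 + 360 + 200 = 1750
Unweighted mean = 1750 / 9 = 194.44444
Weighted sum = 380×823 + 120×490 + 35×72 + 155×498 + 35×80 + 100×365 + 365×815 + 360×708 + 200×677
  = 1178305
Sum of weights = 823 + 490 + 72 + 498 + 80 + 365 + 815 + 708 + 677 = 4528
Weighted mean = 1178305 / 4528 = 260.22637
Difference (weighted minus unweighted) = 65.781925

65.8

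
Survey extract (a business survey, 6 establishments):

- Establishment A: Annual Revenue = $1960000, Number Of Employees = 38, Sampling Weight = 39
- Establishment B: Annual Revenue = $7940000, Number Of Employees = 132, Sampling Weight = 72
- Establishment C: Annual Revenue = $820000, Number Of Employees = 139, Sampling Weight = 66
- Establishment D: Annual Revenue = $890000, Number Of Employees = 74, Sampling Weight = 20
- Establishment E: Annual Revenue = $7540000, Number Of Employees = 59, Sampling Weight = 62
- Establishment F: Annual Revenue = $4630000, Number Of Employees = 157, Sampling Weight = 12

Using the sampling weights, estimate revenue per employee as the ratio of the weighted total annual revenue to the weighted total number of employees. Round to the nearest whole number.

Σ wᵢ·y = 1960000×39 + 7940000×72 + 820000×66 + 890000×20 + 7540000×62 + 4630000×12
  = 76440000 + 571680000 + 54120000 + 17800000 + 467480000 + 55560000 = 1243080000
Σ wᵢ·x = 38×39 + 132×72 + 139×66 + 74×20 + 59×62 + 157×12
  = 27182
Ratio = 1243080000 / 27182 = 45731.734

45732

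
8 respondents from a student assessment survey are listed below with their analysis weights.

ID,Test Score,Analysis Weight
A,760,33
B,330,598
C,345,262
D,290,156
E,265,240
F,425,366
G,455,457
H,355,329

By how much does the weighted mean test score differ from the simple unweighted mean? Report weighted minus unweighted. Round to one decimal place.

Unweighted sum = 760 + 330 + 345 + 290 + 265 + 425 + 455 + 355 = 3225
Unweighted mean = 3225 / 8 = 403.125
Weighted sum = 760×33 + 330×598 + 345×262 + 290×156 + 265×240 + 425×366 + 455×457 + 355×329
  = 25080 + 197340 + 90390 + 45240 + 63600 + 155550 + 207935 + 116795 = 901930
Sum of weights = 33 + 598 + 262 + 156 + 240 + 366 + 457 + 329 = 2441
Weighted mean = 901930 / 2441 = 369.49201
Difference (weighted minus unweighted) = -33.632989

-33.6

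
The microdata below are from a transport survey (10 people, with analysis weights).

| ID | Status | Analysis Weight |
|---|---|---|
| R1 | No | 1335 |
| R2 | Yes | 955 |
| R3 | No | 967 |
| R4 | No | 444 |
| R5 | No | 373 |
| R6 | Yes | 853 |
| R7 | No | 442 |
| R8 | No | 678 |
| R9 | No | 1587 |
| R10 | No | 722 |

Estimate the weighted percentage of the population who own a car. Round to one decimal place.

Sum of weights for 'Yes' = 955 + 853 = 1808
Total weight = 1335 + 955 + 967 + 444 + 373 + 853 + 442 + 678 + 1587 + 722 = 8356
Weighted proportion = 1808 / 8356 = 0.21637147 → 21.637147%

21.6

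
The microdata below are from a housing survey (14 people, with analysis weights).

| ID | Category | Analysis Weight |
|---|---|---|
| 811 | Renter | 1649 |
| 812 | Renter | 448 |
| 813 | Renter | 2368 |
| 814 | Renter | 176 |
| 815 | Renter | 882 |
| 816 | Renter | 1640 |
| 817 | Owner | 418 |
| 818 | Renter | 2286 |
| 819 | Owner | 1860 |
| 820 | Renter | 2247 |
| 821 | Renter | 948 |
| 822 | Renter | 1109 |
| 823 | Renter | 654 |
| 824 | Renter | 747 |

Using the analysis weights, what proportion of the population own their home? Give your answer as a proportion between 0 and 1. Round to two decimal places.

Sum of weights for 'Owner' = 418 + 1860 = 2278
Total weight = 17432
Weighted proportion = 2278 / 17432 = 0.13067921

0.13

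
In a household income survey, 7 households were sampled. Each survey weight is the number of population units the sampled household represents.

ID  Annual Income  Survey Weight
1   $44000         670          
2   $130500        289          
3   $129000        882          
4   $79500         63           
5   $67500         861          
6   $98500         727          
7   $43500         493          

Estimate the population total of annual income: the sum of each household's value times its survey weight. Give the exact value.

337153500

Weighted total = 44000×670 + 130500×289 + 129000×882 + 79500×63 + 67500×861 + 98500×727 + 43500×493
  = 337153500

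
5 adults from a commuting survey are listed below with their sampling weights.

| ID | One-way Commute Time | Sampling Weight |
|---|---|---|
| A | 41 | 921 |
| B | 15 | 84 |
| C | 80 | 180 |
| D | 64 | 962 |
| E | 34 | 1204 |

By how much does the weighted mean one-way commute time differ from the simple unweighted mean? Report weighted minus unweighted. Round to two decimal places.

-0.27

Unweighted sum = 41 + 15 + 80 + 64 + 34 = 234
Unweighted mean = 234 / 5 = 46.8
Weighted sum = 41×921 + 15×84 + 80×180 + 64×962 + 34×1204
  = 37761 + 1260 + 14400 + 61568 + 40936 = 155925
Sum of weights = 921 + 84 + 180 + 962 + 1204 = 3351
Weighted mean = 155925 / 3351 = 46.530886
Difference (weighted minus unweighted) = -0.2691137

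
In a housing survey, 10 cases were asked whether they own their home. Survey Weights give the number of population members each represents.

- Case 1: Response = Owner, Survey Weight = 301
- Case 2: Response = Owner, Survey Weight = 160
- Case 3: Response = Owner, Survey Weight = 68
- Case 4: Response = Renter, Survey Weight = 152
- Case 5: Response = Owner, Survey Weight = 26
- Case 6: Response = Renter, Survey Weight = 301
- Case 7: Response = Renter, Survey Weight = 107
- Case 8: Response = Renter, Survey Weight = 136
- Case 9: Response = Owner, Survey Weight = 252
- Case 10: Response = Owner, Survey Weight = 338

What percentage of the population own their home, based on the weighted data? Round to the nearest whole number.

62

Sum of weights for 'Owner' = 301 + 160 + 68 + 26 + 252 + 338 = 1145
Total weight = 1841
Weighted proportion = 1145 / 1841 = 0.6219446 → 62.19446%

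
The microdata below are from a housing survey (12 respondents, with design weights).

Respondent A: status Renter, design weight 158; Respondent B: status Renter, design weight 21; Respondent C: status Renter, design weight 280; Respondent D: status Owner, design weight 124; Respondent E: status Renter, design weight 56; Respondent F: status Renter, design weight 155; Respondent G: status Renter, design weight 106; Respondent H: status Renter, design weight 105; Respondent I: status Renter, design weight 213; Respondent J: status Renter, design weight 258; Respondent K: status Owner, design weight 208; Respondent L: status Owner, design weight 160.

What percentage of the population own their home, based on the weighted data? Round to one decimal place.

26.7

Sum of weights for 'Owner' = 124 + 208 + 160 = 492
Total weight = 158 + 21 + 280 + 124 + 56 + 155 + 106 + 105 + 213 + 258 + 208 + 160 = 1844
Weighted proportion = 492 / 1844 = 0.26681128 → 26.681128%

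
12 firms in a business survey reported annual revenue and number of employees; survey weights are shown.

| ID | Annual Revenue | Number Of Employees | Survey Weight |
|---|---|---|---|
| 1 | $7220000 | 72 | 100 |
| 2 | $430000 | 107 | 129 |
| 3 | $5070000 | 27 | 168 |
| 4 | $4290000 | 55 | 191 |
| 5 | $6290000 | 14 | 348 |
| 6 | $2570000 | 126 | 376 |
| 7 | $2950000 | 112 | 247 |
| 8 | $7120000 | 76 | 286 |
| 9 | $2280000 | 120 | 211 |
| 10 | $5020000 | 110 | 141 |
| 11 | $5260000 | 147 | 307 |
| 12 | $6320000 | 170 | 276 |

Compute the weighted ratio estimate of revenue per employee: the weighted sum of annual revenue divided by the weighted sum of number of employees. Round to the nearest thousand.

Σ wᵢ·y = 7220000×100 + 430000×129 + 5070000×168 + 4290000×191 + 6290000×348 + 2570000×376 + 2950000×247 + 7120000×286 + 2280000×211 + 5020000×141 + 5260000×307 + 6320000×276
  = 12916870000
Σ wᵢ·x = 72×100 + 107×129 + 27×168 + 55×191 + 14×348 + 126×376 + 112×247 + 76×286 + 120×211 + 110×141 + 147×307 + 170×276
  = 7200 + 13803 + 4536 + 10505 + 4872 + 47376 + 27664 + 21736 + 25320 + 15510 + 45129 + 46920 = 270571
Ratio = 12916870000 / 270571 = 47739.299

48000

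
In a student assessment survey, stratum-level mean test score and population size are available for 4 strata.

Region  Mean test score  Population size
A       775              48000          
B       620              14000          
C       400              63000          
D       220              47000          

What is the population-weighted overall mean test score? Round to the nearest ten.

470

Σ Nₕ·x̄ₕ = 775×48000 + 620×14000 + 400×63000 + 220×47000
  = 81420000
Σ Nₕ = 48000 + 14000 + 63000 + 47000 = 172000
Overall mean = 81420000 / 172000 = 473.37209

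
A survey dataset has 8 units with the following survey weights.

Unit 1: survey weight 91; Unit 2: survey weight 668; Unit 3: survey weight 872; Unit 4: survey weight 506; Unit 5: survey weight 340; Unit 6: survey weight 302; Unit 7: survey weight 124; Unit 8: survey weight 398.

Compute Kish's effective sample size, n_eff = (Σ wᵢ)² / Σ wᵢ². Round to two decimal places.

5.89

Σ wᵢ = 91 + 668 + 872 + 506 + 340 + 302 + 124 + 398 = 3301
Σ wᵢ² = 8281 + 446224 + 760384 + 256036 + 115600 + 91204 + 15376 + 158404 = 1851509
n_eff = 3301² / 1851509 = 10896601 / 1851509 = 5.8852541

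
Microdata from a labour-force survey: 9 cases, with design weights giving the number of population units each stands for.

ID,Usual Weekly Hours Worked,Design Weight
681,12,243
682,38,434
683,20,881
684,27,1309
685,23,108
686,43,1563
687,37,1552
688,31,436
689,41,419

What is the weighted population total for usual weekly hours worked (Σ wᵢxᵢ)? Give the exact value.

Weighted total = 12×243 + 38×434 + 20×881 + 27×1309 + 23×108 + 43×1563 + 37×1552 + 31×436 + 41×419
  = 230183

230183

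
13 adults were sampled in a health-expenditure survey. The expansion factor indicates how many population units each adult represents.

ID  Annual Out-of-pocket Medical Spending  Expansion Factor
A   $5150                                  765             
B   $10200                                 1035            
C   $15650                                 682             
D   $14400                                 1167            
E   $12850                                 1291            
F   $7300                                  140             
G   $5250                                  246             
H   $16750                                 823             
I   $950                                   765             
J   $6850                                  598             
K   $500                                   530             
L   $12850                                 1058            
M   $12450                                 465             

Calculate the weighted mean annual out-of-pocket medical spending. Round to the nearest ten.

10360

Weighted sum = 99135550
Sum of weights = 9565
Weighted mean = 99135550 / 9565 = 10364.407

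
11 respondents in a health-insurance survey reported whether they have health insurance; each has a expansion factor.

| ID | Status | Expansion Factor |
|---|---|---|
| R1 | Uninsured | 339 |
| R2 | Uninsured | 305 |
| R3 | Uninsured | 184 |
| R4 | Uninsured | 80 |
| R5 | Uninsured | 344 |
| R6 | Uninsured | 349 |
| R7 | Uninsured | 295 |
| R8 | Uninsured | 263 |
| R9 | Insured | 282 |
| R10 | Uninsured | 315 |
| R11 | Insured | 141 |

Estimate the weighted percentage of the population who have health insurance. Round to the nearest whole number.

Sum of weights for 'Insured' = 282 + 141 = 423
Total weight = 339 + 305 + 184 + 80 + 344 + 349 + 295 + 263 + 282 + 315 + 141 = 2897
Weighted proportion = 423 / 2897 = 0.14601312 → 14.601312%

15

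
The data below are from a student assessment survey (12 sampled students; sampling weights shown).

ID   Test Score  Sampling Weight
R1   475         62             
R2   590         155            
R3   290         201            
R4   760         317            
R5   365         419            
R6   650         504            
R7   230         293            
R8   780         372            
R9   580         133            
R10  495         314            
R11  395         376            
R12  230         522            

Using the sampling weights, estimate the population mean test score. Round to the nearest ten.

Weighted sum = 475×62 + 590×155 + 290×201 + 760×317 + 365×419 + 650×504 + 230×293 + 780×372 + 580×133 + 495×314 + 395×376 + 230×522
  = 29450 + 91450 + 58290 + 240920 + 152935 + 327600 + 67390 + 290160 + 77140 + 155430 + 148520 + 120060 = 1759345
Sum of weights = 62 + 155 + 201 + 317 + 419 + 504 + 293 + 372 + 133 + 314 + 376 + 522 = 3668
Weighted mean = 1759345 / 3668 = 479.64695

480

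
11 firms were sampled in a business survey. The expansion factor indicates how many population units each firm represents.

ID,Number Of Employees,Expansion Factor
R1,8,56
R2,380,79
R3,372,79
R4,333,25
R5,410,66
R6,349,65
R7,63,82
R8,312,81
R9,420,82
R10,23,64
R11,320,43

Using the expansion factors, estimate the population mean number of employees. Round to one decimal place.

Weighted sum = 8×56 + 380×79 + 372×79 + 333×25 + 410×66 + 349×65 + 63×82 + 312×81 + 420×82 + 23×64 + 320×43
  = 198036
Sum of weights = 56 + 79 + 79 + 25 + 66 + 65 + 82 + 81 + 82 + 64 + 43 = 722
Weighted mean = 198036 / 722 = 274.28809

274.3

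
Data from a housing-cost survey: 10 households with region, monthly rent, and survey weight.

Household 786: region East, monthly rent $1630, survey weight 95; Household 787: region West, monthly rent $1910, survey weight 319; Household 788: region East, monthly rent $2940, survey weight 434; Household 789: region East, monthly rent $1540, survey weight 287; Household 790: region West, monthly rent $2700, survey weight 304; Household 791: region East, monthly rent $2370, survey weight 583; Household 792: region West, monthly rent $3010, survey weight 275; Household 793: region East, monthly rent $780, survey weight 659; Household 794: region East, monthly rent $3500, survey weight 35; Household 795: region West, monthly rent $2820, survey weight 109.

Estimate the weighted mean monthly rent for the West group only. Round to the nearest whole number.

West rows: 787, 790, 792, 795
Weighted sum = 1910×319 + 2700×304 + 3010×275 + 2820×109
  = 609290 + 820800 + 827750 + 307380 = 2565220
Sum of weights = 319 + 304 + 275 + 109 = 1007
Weighted mean = 2565220 / 1007 = 2547.3883

2547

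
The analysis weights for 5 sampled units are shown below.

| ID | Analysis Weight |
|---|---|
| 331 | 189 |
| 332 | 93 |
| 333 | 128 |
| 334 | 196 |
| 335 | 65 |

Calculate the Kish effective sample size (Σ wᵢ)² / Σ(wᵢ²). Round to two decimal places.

4.35

Σ wᵢ = 189 + 93 + 128 + 196 + 65 = 671
Σ wᵢ² = 35721 + 8649 + 16384 + 38416 + 4225 = 103395
n_eff = 671² / 103395 = 450241 / 103395 = 4.3545723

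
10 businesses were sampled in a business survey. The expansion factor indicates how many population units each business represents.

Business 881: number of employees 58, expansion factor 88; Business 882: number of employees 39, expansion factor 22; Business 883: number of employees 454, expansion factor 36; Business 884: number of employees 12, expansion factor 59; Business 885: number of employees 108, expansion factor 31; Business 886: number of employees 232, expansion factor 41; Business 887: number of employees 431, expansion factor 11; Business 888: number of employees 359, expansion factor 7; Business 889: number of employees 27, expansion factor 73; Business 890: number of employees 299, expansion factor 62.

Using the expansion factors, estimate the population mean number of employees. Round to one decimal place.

Weighted sum = 58×88 + 39×22 + 454×36 + 12×59 + 108×31 + 232×41 + 431×11 + 359×7 + 27×73 + 299×62
  = 5104 + 858 + 16344 + 708 + 3348 + 9512 + 4741 + 2513 + 1971 + 18538 = 63637
Sum of weights = 88 + 22 + 36 + 59 + 31 + 41 + 11 + 7 + 73 + 62 = 430
Weighted mean = 63637 / 430 = 147.99302

148.0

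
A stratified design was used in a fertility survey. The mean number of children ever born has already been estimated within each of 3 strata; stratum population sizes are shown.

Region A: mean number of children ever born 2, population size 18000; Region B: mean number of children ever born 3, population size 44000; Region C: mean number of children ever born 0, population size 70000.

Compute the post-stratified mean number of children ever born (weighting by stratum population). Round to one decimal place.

1.3

Σ Nₕ·x̄ₕ = 2×18000 + 3×44000 + 0×70000
  = 36000 + 132000 + 0 = 168000
Σ Nₕ = 18000 + 44000 + 70000 = 132000
Overall mean = 168000 / 132000 = 1.2727273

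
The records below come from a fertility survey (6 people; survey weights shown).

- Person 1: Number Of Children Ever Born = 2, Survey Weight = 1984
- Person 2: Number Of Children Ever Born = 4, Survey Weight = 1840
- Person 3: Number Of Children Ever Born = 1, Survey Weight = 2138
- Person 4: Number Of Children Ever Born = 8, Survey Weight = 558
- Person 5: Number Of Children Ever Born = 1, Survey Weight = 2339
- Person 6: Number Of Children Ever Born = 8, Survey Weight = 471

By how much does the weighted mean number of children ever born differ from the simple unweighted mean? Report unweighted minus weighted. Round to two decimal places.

Unweighted sum = 2 + 4 + 1 + 8 + 1 + 8 = 24
Unweighted mean = 24 / 6 = 4
Weighted sum = 2×1984 + 4×1840 + 1×2138 + 8×558 + 1×2339 + 8×471
  = 3968 + 7360 + 2138 + 4464 + 2339 + 3768 = 24037
Sum of weights = 1984 + 1840 + 2138 + 558 + 2339 + 471 = 9330
Weighted mean = 24037 / 9330 = 2.576313
Difference (unweighted minus weighted) = 1.423687

1.42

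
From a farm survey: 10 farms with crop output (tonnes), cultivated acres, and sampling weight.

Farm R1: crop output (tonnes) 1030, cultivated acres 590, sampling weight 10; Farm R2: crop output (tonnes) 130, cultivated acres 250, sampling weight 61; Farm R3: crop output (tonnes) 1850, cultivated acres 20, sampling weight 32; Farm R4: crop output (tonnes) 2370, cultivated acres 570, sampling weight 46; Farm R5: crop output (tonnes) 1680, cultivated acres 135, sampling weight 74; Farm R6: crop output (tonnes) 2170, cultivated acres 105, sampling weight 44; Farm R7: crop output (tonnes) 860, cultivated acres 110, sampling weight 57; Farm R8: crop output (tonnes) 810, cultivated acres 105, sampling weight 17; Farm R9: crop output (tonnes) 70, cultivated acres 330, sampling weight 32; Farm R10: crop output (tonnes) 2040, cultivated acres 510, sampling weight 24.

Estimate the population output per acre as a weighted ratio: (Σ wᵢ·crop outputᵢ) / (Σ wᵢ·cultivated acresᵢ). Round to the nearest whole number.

6

Σ wᵢ·y = 1030×10 + 130×61 + 1850×32 + 2370×46 + 1680×74 + 2170×44 + 860×57 + 810×17 + 70×32 + 2040×24
  = 10300 + 7930 + 59200 + 109020 + 124320 + 95480 + 49020 + 13770 + 2240 + 48960 = 520240
Σ wᵢ·x = 590×10 + 250×61 + 20×32 + 570×46 + 135×74 + 105×44 + 110×57 + 105×17 + 330×32 + 510×24
  = 5900 + 15250 + 640 + 26220 + 9990 + 4620 + 6270 + 1785 + 10560 + 12240 = 93475
Ratio = 520240 / 93475 = 5.5655523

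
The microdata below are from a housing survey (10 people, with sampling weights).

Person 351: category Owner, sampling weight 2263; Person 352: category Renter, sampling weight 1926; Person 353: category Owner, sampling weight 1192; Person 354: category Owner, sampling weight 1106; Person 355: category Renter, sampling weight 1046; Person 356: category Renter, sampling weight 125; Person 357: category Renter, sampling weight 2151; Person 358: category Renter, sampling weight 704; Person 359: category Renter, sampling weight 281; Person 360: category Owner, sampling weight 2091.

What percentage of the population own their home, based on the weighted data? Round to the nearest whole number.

Sum of weights for 'Owner' = 2263 + 1192 + 1106 + 2091 = 6652
Total weight = 12885
Weighted proportion = 6652 / 12885 = 0.51625922 → 51.625922%

52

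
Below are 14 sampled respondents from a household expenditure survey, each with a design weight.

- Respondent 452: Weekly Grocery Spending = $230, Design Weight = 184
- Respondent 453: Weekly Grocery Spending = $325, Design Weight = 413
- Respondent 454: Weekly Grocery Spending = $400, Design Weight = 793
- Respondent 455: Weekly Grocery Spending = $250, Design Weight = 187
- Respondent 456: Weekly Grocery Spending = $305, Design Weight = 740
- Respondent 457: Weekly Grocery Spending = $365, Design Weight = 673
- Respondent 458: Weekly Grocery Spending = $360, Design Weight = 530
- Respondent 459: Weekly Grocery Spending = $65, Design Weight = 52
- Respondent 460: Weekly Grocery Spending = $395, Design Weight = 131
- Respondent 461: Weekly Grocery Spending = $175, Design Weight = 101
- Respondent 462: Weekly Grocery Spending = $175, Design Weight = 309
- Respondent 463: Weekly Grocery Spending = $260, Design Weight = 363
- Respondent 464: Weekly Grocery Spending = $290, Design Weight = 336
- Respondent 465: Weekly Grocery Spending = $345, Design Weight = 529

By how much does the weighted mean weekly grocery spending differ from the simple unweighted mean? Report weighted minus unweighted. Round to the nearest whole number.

38

Unweighted sum = 3940
Unweighted mean = 3940 / 14 = 281.42857
Weighted sum = 1703840
Sum of weights = 5341
Weighted mean = 1703840 / 5341 = 319.01142
Difference (weighted minus unweighted) = 37.58285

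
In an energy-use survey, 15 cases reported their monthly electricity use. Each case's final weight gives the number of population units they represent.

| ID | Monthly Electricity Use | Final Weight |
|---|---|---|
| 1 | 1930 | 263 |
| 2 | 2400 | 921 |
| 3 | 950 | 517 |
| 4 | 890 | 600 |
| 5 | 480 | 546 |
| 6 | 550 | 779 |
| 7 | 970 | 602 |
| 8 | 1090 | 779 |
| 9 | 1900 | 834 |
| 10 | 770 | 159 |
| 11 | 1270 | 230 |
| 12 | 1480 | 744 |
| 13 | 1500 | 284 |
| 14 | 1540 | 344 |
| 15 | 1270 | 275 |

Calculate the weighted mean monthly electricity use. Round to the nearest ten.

1300

Weighted sum = 10271980
Sum of weights = 7877
Weighted mean = 10271980 / 7877 = 1304.0472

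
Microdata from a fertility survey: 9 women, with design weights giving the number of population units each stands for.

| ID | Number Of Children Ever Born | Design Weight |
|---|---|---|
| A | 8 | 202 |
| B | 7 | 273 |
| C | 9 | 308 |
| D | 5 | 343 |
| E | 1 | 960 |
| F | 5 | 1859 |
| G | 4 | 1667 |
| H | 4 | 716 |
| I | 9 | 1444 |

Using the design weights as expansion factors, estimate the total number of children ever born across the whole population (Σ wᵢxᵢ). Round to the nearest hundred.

40800

Weighted total = 8×202 + 7×273 + 9×308 + 5×343 + 1×960 + 5×1859 + 4×1667 + 4×716 + 9×1444
  = 1616 + 1911 + 2772 + 1715 + 960 + 9295 + 6668 + 2864 + 12996 = 40797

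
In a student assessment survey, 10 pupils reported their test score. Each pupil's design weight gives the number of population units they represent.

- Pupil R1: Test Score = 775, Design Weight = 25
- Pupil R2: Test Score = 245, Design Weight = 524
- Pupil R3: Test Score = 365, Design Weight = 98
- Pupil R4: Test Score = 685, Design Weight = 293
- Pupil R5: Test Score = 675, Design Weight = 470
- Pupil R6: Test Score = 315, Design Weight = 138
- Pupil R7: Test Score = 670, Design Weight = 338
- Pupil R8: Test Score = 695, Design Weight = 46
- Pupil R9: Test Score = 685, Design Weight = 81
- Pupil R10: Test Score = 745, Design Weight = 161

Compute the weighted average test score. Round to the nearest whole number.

542

Weighted sum = 775×25 + 245×524 + 365×98 + 685×293 + 675×470 + 315×138 + 670×338 + 695×46 + 685×81 + 745×161
  = 19375 + 128380 + 35770 + 200705 + 317250 + 43470 + 226460 + 31970 + 55485 + 119945 = 1178810
Sum of weights = 2174
Weighted mean = 1178810 / 2174 = 542.23091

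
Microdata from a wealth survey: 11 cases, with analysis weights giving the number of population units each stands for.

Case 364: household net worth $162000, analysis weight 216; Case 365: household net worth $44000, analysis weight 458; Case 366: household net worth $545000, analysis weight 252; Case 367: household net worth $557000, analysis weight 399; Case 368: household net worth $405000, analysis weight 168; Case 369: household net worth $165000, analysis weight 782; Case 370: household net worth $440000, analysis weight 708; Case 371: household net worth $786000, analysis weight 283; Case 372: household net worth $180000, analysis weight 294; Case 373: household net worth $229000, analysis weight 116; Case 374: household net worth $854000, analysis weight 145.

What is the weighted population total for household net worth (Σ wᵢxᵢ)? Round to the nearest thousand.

Weighted total = 162000×216 + 44000×458 + 545000×252 + 557000×399 + 405000×168 + 165000×782 + 440000×708 + 786000×283 + 180000×294 + 229000×116 + 854000×145
  = 34992000 + 20152000 + 137340000 + 222243000 + 68040000 + 129030000 + 311520000 + 222438000 + 52920000 + 26564000 + 123830000 = 1349069000

1349069000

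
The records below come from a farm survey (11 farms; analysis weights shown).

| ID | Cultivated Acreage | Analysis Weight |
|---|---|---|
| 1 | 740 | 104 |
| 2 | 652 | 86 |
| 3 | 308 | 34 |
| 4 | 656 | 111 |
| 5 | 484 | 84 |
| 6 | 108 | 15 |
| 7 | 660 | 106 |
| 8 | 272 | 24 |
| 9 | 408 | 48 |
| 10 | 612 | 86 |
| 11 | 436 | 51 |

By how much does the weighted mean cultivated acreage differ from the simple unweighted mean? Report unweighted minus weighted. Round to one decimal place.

Unweighted sum = 740 + 652 + 308 + 656 + 484 + 108 + 660 + 272 + 408 + 612 + 436 = 5336
Unweighted mean = 5336 / 11 = 485.09091
Weighted sum = 740×104 + 652×86 + 308×34 + 656×111 + 484×84 + 108×15 + 660×106 + 272×24 + 408×48 + 612×86 + 436×51
  = 76960 + 56072 + 10472 + 72816 + 40656 + 1620 + 69960 + 6528 + 19584 + 52632 + 22236 = 429536
Sum of weights = 104 + 86 + 34 + 111 + 84 + 15 + 106 + 24 + 48 + 86 + 51 = 749
Weighted mean = 429536 / 749 = 573.47931
Difference (unweighted minus weighted) = -88.388397

-88.4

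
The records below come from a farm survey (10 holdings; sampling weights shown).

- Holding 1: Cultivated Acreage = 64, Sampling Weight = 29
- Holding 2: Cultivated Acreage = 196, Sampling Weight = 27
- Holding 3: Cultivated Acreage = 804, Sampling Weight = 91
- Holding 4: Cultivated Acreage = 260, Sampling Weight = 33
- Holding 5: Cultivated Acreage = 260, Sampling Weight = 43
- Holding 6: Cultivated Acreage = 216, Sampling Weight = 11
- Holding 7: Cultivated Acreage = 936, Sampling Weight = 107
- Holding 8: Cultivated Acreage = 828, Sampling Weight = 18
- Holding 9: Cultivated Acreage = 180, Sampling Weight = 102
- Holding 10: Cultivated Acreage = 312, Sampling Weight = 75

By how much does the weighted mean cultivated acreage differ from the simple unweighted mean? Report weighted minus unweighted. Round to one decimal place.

Unweighted sum = 64 + 196 + 804 + 260 + 260 + 216 + 936 + 828 + 180 + 312 = 4056
Unweighted mean = 4056 / 10 = 405.6
Weighted sum = 64×29 + 196×27 + 804×91 + 260×33 + 260×43 + 216×11 + 936×107 + 828×18 + 180×102 + 312×75
  = 1856 + 5292 + 73164 + 8580 + 11180 + 2376 + 100152 + 14904 + 18360 + 23400 = 259264
Sum of weights = 29 + 27 + 91 + 33 + 43 + 11 + 107 + 18 + 102 + 75 = 536
Weighted mean = 259264 / 536 = 483.70149
Difference (weighted minus unweighted) = 78.101493

78.1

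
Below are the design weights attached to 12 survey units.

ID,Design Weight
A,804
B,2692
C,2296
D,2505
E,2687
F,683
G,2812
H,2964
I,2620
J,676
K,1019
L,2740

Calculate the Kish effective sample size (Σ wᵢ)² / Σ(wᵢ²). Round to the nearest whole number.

10

Σ wᵢ = 24498
Σ wᵢ² = 59686356
n_eff = 24498² / 59686356 = 600152004 / 59686356 = 10.055095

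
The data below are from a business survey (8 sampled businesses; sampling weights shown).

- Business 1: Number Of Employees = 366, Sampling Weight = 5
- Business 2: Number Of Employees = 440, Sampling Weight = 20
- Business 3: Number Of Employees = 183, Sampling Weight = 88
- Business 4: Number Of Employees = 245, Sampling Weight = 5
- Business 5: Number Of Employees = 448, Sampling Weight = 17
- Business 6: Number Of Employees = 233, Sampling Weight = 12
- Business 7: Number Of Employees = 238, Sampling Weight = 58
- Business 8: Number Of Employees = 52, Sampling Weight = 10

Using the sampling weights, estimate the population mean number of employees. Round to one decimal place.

Weighted sum = 52695
Sum of weights = 215
Weighted mean = 52695 / 215 = 245.09302

245.1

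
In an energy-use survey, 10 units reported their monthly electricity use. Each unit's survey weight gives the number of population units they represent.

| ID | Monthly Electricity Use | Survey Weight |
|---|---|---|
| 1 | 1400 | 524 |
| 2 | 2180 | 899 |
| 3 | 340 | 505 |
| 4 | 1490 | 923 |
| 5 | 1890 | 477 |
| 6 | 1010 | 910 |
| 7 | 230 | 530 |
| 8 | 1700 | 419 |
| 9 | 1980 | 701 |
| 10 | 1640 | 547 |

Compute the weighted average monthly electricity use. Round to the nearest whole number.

Weighted sum = 1400×524 + 2180×899 + 340×505 + 1490×923 + 1890×477 + 1010×910 + 230×530 + 1700×419 + 1980×701 + 1640×547
  = 9180280
Sum of weights = 524 + 899 + 505 + 923 + 477 + 910 + 530 + 419 + 701 + 547 = 6435
Weighted mean = 9180280 / 6435 = 1426.6169

1427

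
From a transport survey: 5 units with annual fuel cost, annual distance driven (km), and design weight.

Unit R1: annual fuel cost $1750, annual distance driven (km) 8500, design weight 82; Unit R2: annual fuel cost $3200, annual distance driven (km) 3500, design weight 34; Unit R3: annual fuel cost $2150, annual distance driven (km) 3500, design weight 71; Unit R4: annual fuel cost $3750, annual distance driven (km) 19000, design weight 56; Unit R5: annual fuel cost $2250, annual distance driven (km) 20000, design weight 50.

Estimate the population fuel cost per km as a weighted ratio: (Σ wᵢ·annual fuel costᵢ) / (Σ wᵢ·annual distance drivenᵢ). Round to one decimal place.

Σ wᵢ·y = 1750×82 + 3200×34 + 2150×71 + 3750×56 + 2250×50
  = 143500 + 108800 + 152650 + 210000 + 112500 = 727450
Σ wᵢ·x = 8500×82 + 3500×34 + 3500×71 + 19000×56 + 20000×50
  = 697000 + 119000 + 248500 + 1064000 + 1000000 = 3128500
Ratio = 727450 / 3128500 = 0.23252357

0.2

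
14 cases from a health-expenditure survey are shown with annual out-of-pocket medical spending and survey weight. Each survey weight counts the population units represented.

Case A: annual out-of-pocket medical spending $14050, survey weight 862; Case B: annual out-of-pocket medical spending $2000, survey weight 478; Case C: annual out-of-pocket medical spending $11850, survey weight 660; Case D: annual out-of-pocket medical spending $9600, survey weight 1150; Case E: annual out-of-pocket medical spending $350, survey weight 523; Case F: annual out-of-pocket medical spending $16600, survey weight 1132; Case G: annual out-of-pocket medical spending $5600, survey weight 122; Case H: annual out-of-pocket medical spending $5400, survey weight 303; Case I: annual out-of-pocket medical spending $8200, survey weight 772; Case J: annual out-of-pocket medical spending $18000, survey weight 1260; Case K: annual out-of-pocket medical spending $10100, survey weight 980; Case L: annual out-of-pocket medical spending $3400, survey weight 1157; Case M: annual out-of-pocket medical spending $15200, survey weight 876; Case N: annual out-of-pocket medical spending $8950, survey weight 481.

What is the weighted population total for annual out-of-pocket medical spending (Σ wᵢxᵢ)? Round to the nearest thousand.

113684000

Weighted total = 113684100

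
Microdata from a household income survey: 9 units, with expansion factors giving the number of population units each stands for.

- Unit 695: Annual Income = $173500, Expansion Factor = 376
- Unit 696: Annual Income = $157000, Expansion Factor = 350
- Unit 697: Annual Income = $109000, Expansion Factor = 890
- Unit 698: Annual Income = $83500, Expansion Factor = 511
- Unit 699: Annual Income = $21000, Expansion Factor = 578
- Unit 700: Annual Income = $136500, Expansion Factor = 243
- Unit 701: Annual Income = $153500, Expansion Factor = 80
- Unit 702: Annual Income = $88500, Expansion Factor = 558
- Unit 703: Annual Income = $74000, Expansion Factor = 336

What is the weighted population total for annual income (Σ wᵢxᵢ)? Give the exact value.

Weighted total = 173500×376 + 157000×350 + 109000×890 + 83500×511 + 21000×578 + 136500×243 + 153500×80 + 88500×558 + 74000×336
  = 65236000 + 54950000 + 97010000 + 42668500 + 12138000 + 33169500 + 12280000 + 49383000 + 24864000 = 391699000

391699000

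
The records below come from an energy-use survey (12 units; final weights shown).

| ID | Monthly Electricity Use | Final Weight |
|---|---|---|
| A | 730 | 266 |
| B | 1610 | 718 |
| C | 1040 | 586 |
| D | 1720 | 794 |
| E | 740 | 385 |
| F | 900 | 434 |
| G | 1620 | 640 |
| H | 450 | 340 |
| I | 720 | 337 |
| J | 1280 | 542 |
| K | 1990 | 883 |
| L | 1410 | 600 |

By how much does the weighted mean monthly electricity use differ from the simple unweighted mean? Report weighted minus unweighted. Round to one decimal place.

Unweighted sum = 730 + 1610 + 1040 + 1720 + 740 + 900 + 1620 + 450 + 720 + 1280 + 1990 + 1410 = 14210
Unweighted mean = 14210 / 12 = 1184.1667
Weighted sum = 730×266 + 1610×718 + 1040×586 + 1720×794 + 740×385 + 900×434 + 1620×640 + 450×340 + 720×337 + 1280×542 + 1990×883 + 1410×600
  = 194180 + 1155980 + 609440 + 1365680 + 284900 + 390600 + 1036800 + 153000 + 242640 + 693760 + 1757170 + 846000 = 8730150
Sum of weights = 6525
Weighted mean = 8730150 / 6525 = 1337.954
Difference (weighted minus unweighted) = 153.78736

153.8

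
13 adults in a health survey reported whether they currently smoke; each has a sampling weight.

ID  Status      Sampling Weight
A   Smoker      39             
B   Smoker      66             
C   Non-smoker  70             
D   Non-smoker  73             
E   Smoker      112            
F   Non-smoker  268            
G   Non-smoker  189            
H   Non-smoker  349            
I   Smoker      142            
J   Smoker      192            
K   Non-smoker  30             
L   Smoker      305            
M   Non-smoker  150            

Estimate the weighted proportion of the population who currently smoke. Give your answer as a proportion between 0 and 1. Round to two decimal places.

Sum of weights for 'Smoker' = 39 + 66 + 112 + 142 + 192 + 305 = 856
Total weight = 1985
Weighted proportion = 856 / 1985 = 0.43123426

0.43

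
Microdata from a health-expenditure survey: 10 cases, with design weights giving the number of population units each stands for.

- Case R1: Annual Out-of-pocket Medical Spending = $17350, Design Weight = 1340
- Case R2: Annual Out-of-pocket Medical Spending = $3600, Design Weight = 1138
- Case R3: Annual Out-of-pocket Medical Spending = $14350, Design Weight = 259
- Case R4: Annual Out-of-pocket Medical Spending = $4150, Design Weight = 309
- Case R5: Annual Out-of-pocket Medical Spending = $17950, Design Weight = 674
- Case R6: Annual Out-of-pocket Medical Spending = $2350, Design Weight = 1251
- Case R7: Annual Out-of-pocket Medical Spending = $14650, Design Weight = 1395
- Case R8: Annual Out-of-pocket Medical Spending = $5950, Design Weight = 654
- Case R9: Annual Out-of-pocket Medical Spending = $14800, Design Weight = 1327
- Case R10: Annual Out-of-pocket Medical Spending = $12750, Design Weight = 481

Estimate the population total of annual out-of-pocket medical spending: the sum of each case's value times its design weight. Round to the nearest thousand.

97483000

Weighted total = 17350×1340 + 3600×1138 + 14350×259 + 4150×309 + 17950×674 + 2350×1251 + 14650×1395 + 5950×654 + 14800×1327 + 12750×481
  = 23249000 + 4096800 + 3716650 + 1282350 + 12098300 + 2939850 + 20436750 + 3891300 + 19639600 + 6132750 = 97483350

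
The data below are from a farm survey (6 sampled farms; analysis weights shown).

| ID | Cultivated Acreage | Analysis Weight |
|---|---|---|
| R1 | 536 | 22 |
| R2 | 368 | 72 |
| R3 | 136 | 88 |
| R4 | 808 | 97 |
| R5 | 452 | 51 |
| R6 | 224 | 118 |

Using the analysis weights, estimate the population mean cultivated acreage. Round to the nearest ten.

400

Weighted sum = 536×22 + 368×72 + 136×88 + 808×97 + 452×51 + 224×118
  = 11792 + 26496 + 11968 + 78376 + 23052 + 26432 = 178116
Sum of weights = 22 + 72 + 88 + 97 + 51 + 118 = 448
Weighted mean = 178116 / 448 = 397.58036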